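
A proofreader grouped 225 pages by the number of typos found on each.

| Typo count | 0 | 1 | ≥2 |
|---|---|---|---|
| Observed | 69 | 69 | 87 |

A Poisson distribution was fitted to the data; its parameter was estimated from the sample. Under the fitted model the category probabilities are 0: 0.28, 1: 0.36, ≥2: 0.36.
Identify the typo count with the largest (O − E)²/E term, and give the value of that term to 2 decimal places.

Expected counts E_i = n·p_i: 225×0.28 = 63, 225×0.36 = 81, 225×0.36 = 81.
χ² = (69−63)²/63 + (69−81)²/81 + (87−81)²/81
   = 0.571 + 1.778 + 0.444
The largest term is for 1: 1.78.

1, 1.78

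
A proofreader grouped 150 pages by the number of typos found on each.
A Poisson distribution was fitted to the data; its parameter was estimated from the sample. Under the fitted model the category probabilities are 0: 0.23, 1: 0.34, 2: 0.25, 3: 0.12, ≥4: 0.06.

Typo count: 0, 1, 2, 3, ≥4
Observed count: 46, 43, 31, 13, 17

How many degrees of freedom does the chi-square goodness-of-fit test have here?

3

There are k = 5 categories and 1 parameter estimated from the data, so df = 5 − 1 − 1 = 3.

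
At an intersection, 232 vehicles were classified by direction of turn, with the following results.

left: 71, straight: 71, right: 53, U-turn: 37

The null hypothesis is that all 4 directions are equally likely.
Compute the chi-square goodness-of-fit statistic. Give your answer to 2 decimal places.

Under H₀ each category has probability 1/4, so each expected count is 232/4 = 58.
χ² = (71−58)²/58 + (71−58)²/58 + (53−58)²/58 + (37−58)²/58
   = 2.914 + 2.914 + 0.431 + 7.603
Sum = 13.86

13.86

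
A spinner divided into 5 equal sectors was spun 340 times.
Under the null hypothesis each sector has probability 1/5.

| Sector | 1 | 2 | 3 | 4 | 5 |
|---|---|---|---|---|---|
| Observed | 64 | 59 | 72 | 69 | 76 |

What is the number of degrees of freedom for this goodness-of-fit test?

4

There are k = 5 categories and no parameters were estimated from the data, so df = 5 − 1 = 4.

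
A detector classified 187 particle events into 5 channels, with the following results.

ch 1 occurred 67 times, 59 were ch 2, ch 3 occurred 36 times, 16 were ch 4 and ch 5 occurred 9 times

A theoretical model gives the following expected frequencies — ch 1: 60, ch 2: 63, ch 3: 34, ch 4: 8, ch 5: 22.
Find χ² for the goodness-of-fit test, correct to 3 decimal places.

16.870

cat         O        E   (O−E)²/E
ch 1       67       60     0.8167
ch 2       59       63     0.2540
ch 3       36       34     0.1176
ch 4       16        8     8.0000
ch 5        9       22     7.6818
Sum = 16.870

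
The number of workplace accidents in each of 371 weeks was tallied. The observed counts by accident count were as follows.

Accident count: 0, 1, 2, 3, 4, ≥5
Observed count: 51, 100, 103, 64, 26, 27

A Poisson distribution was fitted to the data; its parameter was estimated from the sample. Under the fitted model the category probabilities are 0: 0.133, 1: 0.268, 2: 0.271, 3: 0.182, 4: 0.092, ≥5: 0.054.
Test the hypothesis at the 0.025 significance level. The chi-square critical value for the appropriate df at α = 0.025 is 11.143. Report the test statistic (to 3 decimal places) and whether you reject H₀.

4.662; do not reject

Expected counts E_i = n·p_i: 371×0.133 = 49.343, 371×0.268 = 99.428, 371×0.271 = 100.541, 371×0.182 = 67.522, 371×0.092 = 34.132, 371×0.054 = 20.034.
χ² = (51−49.343)²/49.343 + (100−99.428)²/99.428 + (103−100.541)²/100.541 + (64−67.522)²/67.522 + (26−34.132)²/34.132 + (27−20.034)²/20.034
   = 0.0556 + 0.0033 + 0.0601 + 0.1837 + 1.9375 + 2.4221
Sum = 4.662
df = 4. Since 4.662 < 11.143, we do not reject H₀.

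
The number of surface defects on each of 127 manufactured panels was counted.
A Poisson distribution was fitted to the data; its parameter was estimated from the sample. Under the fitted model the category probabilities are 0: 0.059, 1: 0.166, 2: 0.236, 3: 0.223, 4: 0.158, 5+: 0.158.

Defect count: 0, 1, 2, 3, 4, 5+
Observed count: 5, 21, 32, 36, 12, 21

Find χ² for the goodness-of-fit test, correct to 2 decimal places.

Expected counts E_i = n·p_i: 127×0.059 = 7.493, 127×0.166 = 21.082, 127×0.236 = 29.972, 127×0.223 = 28.321, 127×0.158 = 20.066, 127×0.158 = 20.066.
cat         O        E   (O−E)²/E
0           5    7.493      0.829
1          21   21.082      0.000
2          32   29.972      0.137
3          36   28.321      2.082
4          12   20.066      3.242
5+         21   20.066      0.043
Sum = 6.33

6.33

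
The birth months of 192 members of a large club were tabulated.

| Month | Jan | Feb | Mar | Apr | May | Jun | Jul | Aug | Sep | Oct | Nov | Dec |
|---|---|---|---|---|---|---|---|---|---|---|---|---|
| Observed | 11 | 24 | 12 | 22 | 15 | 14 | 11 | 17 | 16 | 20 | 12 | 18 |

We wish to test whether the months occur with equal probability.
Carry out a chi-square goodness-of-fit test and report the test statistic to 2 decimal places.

Expected count for each of the 12 categories: 192/12 = 16.
Jan: (11 − 16)²/16 = 25/16 = 1.563
Feb: (24 − 16)²/16 = 64/16 = 4.000
Mar: (12 − 16)²/16 = 16/16 = 1.000
Apr: (22 − 16)²/16 = 36/16 = 2.250
May: (15 − 16)²/16 = 1/16 = 0.063
Jun: (14 − 16)²/16 = 4/16 = 0.250
Jul: (11 − 16)²/16 = 25/16 = 1.563
Aug: (17 − 16)²/16 = 1/16 = 0.063
Sep: (16 − 16)²/16 = 0/16 = 0.000
Oct: (20 − 16)²/16 = 16/16 = 1.000
Nov: (12 − 16)²/16 = 16/16 = 1.000
Dec: (18 − 16)²/16 = 4/16 = 0.250
Sum = 13.00

13.00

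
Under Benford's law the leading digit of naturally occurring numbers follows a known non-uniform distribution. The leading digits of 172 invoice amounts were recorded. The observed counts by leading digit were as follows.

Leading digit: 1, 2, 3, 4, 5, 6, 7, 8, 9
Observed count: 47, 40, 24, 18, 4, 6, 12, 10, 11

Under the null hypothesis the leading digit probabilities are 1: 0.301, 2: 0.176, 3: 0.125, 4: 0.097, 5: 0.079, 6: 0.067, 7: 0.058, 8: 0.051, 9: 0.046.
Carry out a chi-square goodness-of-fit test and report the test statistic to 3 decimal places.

Expected counts E_i = n·p_i: 172×0.301 = 51.772, 172×0.176 = 30.272, 172×0.125 = 21.5, 172×0.097 = 16.684, 172×0.079 = 13.588, 172×0.067 = 11.524, 172×0.058 = 9.976, 172×0.051 = 8.772, 172×0.046 = 7.912.
χ² = (47−51.772)²/51.772 + (40−30.272)²/30.272 + (24−21.5)²/21.5 + (18−16.684)²/16.684 + (4−13.588)²/13.588 + (6−11.524)²/11.524 + (12−9.976)²/9.976 + (10−8.772)²/8.772 + (11−7.912)²/7.912
   = 0.4399 + 3.1261 + 0.2907 + 0.1038 + 6.7655 + 2.6479 + 0.4106 + 0.1719 + 1.2052
Sum = 15.162

15.162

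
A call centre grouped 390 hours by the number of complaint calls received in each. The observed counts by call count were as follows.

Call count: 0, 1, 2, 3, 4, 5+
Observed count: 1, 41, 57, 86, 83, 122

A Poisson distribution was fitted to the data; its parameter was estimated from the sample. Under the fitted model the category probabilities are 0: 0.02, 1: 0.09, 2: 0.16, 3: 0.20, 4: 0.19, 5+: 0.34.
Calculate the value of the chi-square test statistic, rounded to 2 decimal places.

Expected counts E_i = n·p_i: 390×0.02 = 7.8, 390×0.09 = 35.1, 390×0.16 = 62.4, 390×0.20 = 78, 390×0.19 = 74.1, 390×0.34 = 132.6.
χ² = (1−7.8)²/7.8 + (41−35.1)²/35.1 + (57−62.4)²/62.4 + (86−78)²/78 + (83−74.1)²/74.1 + (122−132.6)²/132.6
   = 5.928 + 0.992 + 0.467 + 0.821 + 1.069 + 0.847
Sum = 10.12

10.12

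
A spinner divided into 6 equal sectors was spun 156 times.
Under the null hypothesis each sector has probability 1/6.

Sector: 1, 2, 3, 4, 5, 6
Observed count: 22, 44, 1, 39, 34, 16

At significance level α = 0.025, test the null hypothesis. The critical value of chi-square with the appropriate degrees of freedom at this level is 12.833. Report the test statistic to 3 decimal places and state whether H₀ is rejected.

Expected count for each of the 6 categories: 156/6 = 26.
cat         O        E   (O−E)²/E
1          22       26     0.6154
2          44       26    12.4615
3           1       26    24.0385
4          39       26     6.5000
5          34       26     2.4615
6          16       26     3.8462
Sum = 49.923
df = 5. Since 49.923 > 12.833, we reject H₀.

49.923; reject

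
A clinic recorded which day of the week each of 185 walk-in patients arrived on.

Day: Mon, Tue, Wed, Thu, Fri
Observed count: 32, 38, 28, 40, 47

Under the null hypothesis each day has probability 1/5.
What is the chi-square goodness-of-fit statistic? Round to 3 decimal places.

5.838

Expected count for each of the 5 categories: 185/5 = 37.
cat         O        E   (O−E)²/E
Mon        32       37     0.6757
Tue        38       37     0.0270
Wed        28       37     2.1892
Thu        40       37     0.2432
Fri        47       37     2.7027
Sum = 5.838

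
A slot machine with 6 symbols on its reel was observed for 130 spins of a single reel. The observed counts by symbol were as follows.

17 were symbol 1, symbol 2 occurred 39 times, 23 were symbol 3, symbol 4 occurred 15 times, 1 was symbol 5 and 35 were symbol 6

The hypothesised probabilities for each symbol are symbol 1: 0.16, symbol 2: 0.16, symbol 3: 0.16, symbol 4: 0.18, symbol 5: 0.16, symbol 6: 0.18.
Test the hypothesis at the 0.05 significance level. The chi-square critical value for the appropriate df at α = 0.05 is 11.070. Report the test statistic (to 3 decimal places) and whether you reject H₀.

Expected counts E_i = n·p_i: 130×0.16 = 20.8, 130×0.16 = 20.8, 130×0.16 = 20.8, 130×0.18 = 23.4, 130×0.16 = 20.8, 130×0.18 = 23.4.
cat           O        E   (O−E)²/E
symbol 1     17     20.8     0.6942
symbol 2     39     20.8    15.9250
symbol 3     23     20.8     0.2327
symbol 4     15     23.4     3.0154
symbol 5      1     20.8    18.8481
symbol 6     35     23.4     5.7504
Sum = 44.466
df = 5. Since 44.466 > 11.070, we reject H₀.

44.466; reject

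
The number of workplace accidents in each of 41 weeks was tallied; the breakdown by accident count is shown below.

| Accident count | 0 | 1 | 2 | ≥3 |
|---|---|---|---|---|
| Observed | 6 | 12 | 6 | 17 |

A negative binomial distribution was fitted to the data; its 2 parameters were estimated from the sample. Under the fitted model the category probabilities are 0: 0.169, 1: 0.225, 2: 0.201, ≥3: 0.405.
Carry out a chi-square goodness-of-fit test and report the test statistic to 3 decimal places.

Expected counts E_i = n·p_i: 41×0.169 = 6.929, 41×0.225 = 9.225, 41×0.201 = 8.241, 41×0.405 = 16.605.
χ² = (6−6.929)²/6.929 + (12−9.225)²/9.225 + (6−8.241)²/8.241 + (17−16.605)²/16.605
   = 0.1246 + 0.8348 + 0.6094 + 0.0094
Sum = 1.578

1.578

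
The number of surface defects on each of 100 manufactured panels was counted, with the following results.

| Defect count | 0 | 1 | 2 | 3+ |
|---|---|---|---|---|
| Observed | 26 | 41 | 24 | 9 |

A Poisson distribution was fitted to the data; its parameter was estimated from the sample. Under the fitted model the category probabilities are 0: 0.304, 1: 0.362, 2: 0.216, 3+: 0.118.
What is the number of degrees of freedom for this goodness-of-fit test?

2

There are k = 4 categories and 1 parameter estimated from the data, so df = 4 − 1 − 1 = 2.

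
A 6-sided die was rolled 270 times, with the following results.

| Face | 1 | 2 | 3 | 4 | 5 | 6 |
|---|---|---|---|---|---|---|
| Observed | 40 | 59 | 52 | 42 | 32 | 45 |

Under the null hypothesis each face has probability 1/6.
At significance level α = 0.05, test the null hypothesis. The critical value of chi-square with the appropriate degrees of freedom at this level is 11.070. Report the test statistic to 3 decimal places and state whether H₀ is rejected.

9.956; do not reject

Under H₀ each category has probability 1/6, so each expected count is 270/6 = 45.
1: (40 − 45)²/45 = 25/45 = 0.5556
2: (59 − 45)²/45 = 196/45 = 4.3556
3: (52 − 45)²/45 = 49/45 = 1.0889
4: (42 − 45)²/45 = 9/45 = 0.2000
5: (32 − 45)²/45 = 169/45 = 3.7556
6: (45 − 45)²/45 = 0/45 = 0.0000
Sum = 9.956
df = 5. Since 9.956 < 11.070, we do not reject H₀.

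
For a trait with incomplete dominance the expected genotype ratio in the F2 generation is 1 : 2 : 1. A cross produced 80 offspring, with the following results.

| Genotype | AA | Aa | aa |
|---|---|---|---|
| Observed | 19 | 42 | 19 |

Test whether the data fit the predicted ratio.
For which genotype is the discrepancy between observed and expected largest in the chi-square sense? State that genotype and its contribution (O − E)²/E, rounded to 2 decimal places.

Aa, 0.10

Ratio total = 4. Expected counts: 80×1/4 = 20, 80×2/4 = 40, 80×1/4 = 20.
χ² = (19−20)²/20 + (42−40)²/40 + (19−20)²/20
   = 0.050 + 0.100 + 0.050
The largest term is for Aa: 0.10.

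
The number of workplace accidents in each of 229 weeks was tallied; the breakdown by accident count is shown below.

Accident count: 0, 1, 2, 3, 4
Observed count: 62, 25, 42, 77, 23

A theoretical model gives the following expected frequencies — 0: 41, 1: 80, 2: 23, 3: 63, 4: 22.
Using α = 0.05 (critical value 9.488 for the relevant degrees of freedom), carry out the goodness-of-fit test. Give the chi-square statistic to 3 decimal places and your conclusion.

67.421; reject

0: (62 − 41)²/41 = 441/41 = 10.7561
1: (25 − 80)²/80 = 3025/80 = 37.8125
2: (42 − 23)²/23 = 361/23 = 15.6957
3: (77 − 63)²/63 = 196/63 = 3.1111
4: (23 − 22)²/22 = 1/22 = 0.0455
Sum = 67.421
df = 4. Since 67.421 > 9.488, we reject H₀.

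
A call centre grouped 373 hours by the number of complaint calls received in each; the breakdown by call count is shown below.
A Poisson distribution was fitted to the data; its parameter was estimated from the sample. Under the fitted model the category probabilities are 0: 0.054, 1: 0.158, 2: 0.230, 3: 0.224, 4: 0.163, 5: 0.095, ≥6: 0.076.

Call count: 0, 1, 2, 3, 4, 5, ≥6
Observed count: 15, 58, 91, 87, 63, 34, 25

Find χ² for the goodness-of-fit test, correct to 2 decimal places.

Expected counts E_i = n·p_i: 373×0.054 = 20.142, 373×0.158 = 58.934, 373×0.230 = 85.79, 373×0.224 = 83.552, 373×0.163 = 60.799, 373×0.095 = 35.435, 373×0.076 = 28.348.
cat         O        E   (O−E)²/E
0          15   20.142      1.313
1          58   58.934      0.015
2          91    85.79      0.316
3          87   83.552      0.142
4          63   60.799      0.080
5          34   35.435      0.058
≥6         25   28.348      0.395
Sum = 2.32

2.32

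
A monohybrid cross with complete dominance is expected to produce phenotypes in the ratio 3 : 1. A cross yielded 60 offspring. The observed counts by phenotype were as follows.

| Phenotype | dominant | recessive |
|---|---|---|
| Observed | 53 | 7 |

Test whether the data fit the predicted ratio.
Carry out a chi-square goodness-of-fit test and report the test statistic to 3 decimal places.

5.689

Ratio total = 4. Expected counts: 60×3/4 = 45, 60×1/4 = 15.
χ² = (53−45)²/45 + (7−15)²/15
   = 1.4222 + 4.2667
Sum = 5.689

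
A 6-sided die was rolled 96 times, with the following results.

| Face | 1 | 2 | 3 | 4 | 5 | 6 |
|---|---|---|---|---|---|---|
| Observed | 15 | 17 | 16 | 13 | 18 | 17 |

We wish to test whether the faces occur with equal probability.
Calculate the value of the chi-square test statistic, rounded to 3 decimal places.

1.000

Under H₀ each category has probability 1/6, so each expected count is 96/6 = 16.
cat         O        E   (O−E)²/E
1          15       16     0.0625
2          17       16     0.0625
3          16       16     0.0000
4          13       16     0.5625
5          18       16     0.2500
6          17       16     0.0625
Sum = 1.000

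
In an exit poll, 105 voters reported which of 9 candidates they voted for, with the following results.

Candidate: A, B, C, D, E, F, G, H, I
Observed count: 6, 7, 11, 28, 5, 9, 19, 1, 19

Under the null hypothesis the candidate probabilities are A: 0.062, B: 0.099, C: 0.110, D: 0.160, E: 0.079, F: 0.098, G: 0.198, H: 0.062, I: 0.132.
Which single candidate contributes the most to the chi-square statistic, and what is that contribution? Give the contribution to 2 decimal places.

Expected counts E_i = n·p_i: 105×0.062 = 6.51, 105×0.099 = 10.395, 105×0.110 = 11.55, 105×0.160 = 16.8, 105×0.079 = 8.295, 105×0.098 = 10.29, 105×0.198 = 20.79, 105×0.062 = 6.51, 105×0.132 = 13.86.
cat         O        E   (O−E)²/E
A           6     6.51      0.040
B           7   10.395      1.109
C          11    11.55      0.026
D          28     16.8      7.467
E           5    8.295      1.309
F           9    10.29      0.162
G          19    20.79      0.154
H           1     6.51      4.664
I          19    13.86      1.906
The largest term is for D: 7.47.

D, 7.47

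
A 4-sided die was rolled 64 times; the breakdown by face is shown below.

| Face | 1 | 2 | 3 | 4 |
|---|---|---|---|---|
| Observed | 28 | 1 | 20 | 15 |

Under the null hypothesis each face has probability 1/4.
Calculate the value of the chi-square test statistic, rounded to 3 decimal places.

24.125

Expected count for each of the 4 categories: 64/4 = 16.
χ² = (28−16)²/16 + (1−16)²/16 + (20−16)²/16 + (15−16)²/16
   = 9.0000 + 14.0625 + 1.0000 + 0.0625
Sum = 24.125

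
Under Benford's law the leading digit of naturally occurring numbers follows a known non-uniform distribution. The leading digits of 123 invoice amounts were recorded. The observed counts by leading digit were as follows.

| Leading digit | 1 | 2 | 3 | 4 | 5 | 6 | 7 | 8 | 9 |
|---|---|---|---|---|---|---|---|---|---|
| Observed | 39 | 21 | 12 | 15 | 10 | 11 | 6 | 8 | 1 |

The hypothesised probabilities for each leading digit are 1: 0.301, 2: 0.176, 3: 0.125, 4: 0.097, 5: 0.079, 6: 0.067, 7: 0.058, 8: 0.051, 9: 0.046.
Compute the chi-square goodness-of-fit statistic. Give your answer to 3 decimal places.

Expected counts E_i = n·p_i: 123×0.301 = 37.023, 123×0.176 = 21.648, 123×0.125 = 15.375, 123×0.097 = 11.931, 123×0.079 = 9.717, 123×0.067 = 8.241, 123×0.058 = 7.134, 123×0.051 = 6.273, 123×0.046 = 5.658.
χ² = (39−37.023)²/37.023 + (21−21.648)²/21.648 + (12−15.375)²/15.375 + (15−11.931)²/11.931 + (10−9.717)²/9.717 + (11−8.241)²/8.241 + (6−7.134)²/7.134 + (8−6.273)²/6.273 + (1−5.658)²/5.658
   = 0.1056 + 0.0194 + 0.7409 + 0.7894 + 0.0082 + 0.9237 + 0.1803 + 0.4755 + 3.8347
Sum = 7.078

7.078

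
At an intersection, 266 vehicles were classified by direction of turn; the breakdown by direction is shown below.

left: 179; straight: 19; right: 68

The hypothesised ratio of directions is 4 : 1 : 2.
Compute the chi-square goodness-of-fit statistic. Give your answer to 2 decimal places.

Ratio total = 7. Expected counts: 266×4/7 = 152, 266×1/7 = 38, 266×2/7 = 76.
cat           O        E   (O−E)²/E
left        179      152      4.796
straight     19       38      9.500
right        68       76      0.842
Sum = 15.14

15.14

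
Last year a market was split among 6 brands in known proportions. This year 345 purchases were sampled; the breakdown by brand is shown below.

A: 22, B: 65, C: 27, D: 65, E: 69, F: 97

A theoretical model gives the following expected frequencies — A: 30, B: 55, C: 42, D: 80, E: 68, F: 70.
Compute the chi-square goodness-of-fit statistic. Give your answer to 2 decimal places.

cat         O        E   (O−E)²/E
A          22       30      2.133
B          65       55      1.818
C          27       42      5.357
D          65       80      2.813
E          69       68      0.015
F          97       70     10.414
Sum = 22.55

22.55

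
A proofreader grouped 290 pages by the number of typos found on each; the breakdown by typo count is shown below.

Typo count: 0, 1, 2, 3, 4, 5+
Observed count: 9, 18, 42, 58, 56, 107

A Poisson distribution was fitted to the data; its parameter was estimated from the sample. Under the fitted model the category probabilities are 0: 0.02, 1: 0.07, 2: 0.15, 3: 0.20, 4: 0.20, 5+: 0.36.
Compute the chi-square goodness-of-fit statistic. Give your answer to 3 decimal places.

2.212

Expected counts E_i = n·p_i: 290×0.02 = 5.8, 290×0.07 = 20.3, 290×0.15 = 43.5, 290×0.20 = 58, 290×0.20 = 58, 290×0.36 = 104.4.
0: (9 − 5.8)²/5.8 = 10.24/5.8 = 1.7655
1: (18 − 20.3)²/20.3 = 5.29/20.3 = 0.2606
2: (42 − 43.5)²/43.5 = 2.25/43.5 = 0.0517
3: (58 − 58)²/58 = 0/58 = 0.0000
4: (56 − 58)²/58 = 4/58 = 0.0690
5+: (107 − 104.4)²/104.4 = 6.76/104.4 = 0.0648
Sum = 2.212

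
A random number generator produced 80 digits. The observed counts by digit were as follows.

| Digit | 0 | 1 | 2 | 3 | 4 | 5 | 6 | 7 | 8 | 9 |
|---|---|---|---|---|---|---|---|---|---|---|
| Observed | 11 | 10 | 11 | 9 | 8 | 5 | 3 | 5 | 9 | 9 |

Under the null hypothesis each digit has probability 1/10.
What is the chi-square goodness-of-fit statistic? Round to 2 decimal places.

Expected count for each of the 10 categories: 80/10 = 8.
cat         O        E   (O−E)²/E
0          11        8      1.125
1          10        8      0.500
2          11        8      1.125
3           9        8      0.125
4           8        8      0.000
5           5        8      1.125
6           3        8      3.125
7           5        8      1.125
8           9        8      0.125
9           9        8      0.125
Sum = 8.50

8.50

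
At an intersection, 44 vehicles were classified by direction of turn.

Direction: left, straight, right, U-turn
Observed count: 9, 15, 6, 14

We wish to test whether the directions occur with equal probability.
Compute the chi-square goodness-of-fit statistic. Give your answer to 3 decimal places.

Expected count for each of the 4 categories: 44/4 = 11.
left: (9 − 11)²/11 = 4/11 = 0.3636
straight: (15 − 11)²/11 = 16/11 = 1.4545
right: (6 − 11)²/11 = 25/11 = 2.2727
U-turn: (14 − 11)²/11 = 9/11 = 0.8182
Sum = 4.909

4.909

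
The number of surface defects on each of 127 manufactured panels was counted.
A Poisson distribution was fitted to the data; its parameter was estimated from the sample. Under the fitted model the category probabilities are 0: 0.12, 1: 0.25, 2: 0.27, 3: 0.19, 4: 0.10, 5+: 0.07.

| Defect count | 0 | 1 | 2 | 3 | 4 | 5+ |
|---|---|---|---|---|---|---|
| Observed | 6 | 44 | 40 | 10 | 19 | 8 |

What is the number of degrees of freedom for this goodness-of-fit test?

4

There are k = 6 categories and 1 parameter estimated from the data, so df = 6 − 1 − 1 = 4.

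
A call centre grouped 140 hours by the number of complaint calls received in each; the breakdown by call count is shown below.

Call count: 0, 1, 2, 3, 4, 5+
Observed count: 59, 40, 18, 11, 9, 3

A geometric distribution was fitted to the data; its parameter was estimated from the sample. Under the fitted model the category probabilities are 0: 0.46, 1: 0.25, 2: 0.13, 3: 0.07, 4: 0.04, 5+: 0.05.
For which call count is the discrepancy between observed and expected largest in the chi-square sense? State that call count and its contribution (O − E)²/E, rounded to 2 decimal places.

Expected counts E_i = n·p_i: 140×0.46 = 64.4, 140×0.25 = 35, 140×0.13 = 18.2, 140×0.07 = 9.8, 140×0.04 = 5.6, 140×0.05 = 7.
0: (59 − 64.4)²/64.4 = 29.16/64.4 = 0.453
1: (40 − 35)²/35 = 25/35 = 0.714
2: (18 − 18.2)²/18.2 = 0.04/18.2 = 0.002
3: (11 − 9.8)²/9.8 = 1.44/9.8 = 0.147
4: (9 − 5.6)²/5.6 = 11.56/5.6 = 2.064
5+: (3 − 7)²/7 = 16/7 = 2.286
The largest term is for 5+: 2.29.

5+, 2.29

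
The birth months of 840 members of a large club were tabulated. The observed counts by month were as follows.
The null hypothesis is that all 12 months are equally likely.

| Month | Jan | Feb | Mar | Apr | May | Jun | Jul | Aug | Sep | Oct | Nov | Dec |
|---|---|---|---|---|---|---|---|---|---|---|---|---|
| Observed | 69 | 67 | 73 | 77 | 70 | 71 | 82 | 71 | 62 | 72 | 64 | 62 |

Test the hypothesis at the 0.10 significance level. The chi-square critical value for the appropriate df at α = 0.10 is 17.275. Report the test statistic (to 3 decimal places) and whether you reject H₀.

5.457; do not reject

Under H₀ each category has probability 1/12, so each expected count is 840/12 = 70.
χ² = (69−70)²/70 + (67−70)²/70 + (73−70)²/70 + (77−70)²/70 + (70−70)²/70 + (71−70)²/70 + (82−70)²/70 + (71−70)²/70 + (62−70)²/70 + (72−70)²/70 + (64−70)²/70 + (62−70)²/70
   = 0.0143 + 0.1286 + 0.1286 + 0.7000 + 0.0000 + 0.0143 + 2.0571 + 0.0143 + 0.9143 + 0.0571 + 0.5143 + 0.9143
Sum = 5.457
df = 11. Since 5.457 < 17.275, we do not reject H₀.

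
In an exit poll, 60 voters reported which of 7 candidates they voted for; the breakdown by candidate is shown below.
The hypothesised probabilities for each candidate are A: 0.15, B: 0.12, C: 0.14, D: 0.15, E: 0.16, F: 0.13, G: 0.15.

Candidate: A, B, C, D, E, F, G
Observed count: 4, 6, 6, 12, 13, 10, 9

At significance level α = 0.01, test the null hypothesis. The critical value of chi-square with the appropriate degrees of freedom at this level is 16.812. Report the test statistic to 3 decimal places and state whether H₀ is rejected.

6.488; do not reject

Expected counts E_i = n·p_i: 60×0.15 = 9, 60×0.12 = 7.2, 60×0.14 = 8.4, 60×0.15 = 9, 60×0.16 = 9.6, 60×0.13 = 7.8, 60×0.15 = 9.
cat         O        E   (O−E)²/E
A           4        9     2.7778
B           6      7.2     0.2000
C           6      8.4     0.6857
D          12        9     1.0000
E          13      9.6     1.2042
F          10      7.8     0.6205
G           9        9     0.0000
Sum = 6.488
df = 6. Since 6.488 < 16.812, we do not reject H₀.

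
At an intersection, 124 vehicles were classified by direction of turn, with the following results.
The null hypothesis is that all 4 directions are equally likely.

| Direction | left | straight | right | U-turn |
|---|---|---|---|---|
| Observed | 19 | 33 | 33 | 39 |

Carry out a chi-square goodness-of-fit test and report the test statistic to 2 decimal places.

6.97

Under H₀ each category has probability 1/4, so each expected count is 124/4 = 31.
χ² = (19−31)²/31 + (33−31)²/31 + (33−31)²/31 + (39−31)²/31
   = 4.645 + 0.129 + 0.129 + 2.065
Sum = 6.97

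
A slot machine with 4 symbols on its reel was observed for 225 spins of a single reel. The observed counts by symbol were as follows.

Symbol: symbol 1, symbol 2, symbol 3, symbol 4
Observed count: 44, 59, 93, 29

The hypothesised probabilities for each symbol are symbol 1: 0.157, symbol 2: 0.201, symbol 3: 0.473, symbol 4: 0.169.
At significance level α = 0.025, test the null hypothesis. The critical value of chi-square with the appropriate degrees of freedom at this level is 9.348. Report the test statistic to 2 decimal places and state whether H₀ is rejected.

Expected counts E_i = n·p_i: 225×0.157 = 35.325, 225×0.201 = 45.225, 225×0.473 = 106.425, 225×0.169 = 38.025.
cat           O        E   (O−E)²/E
symbol 1     44   35.325      2.130
symbol 2     59   45.225      4.196
symbol 3     93  106.425      1.693
symbol 4     29   38.025      2.142
Sum = 10.16
df = 3. Since 10.16 > 9.348, we reject H₀.

10.16; reject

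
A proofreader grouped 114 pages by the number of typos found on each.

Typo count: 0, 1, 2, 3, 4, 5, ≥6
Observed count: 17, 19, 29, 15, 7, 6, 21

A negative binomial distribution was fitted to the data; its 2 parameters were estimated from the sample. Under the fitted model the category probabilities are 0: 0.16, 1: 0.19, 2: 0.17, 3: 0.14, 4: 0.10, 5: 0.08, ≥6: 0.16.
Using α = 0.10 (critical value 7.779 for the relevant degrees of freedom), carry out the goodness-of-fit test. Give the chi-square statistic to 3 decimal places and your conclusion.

Expected counts E_i = n·p_i: 114×0.16 = 18.24, 114×0.19 = 21.66, 114×0.17 = 19.38, 114×0.14 = 15.96, 114×0.10 = 11.4, 114×0.08 = 9.12, 114×0.16 = 18.24.
cat         O        E   (O−E)²/E
0          17    18.24     0.0843
1          19    21.66     0.3267
2          29    19.38     4.7753
3          15    15.96     0.0577
4           7     11.4     1.6982
5           6     9.12     1.0674
≥6         21    18.24     0.4176
Sum = 8.427
df = 4. Since 8.427 > 7.779, we reject H₀.

8.427; reject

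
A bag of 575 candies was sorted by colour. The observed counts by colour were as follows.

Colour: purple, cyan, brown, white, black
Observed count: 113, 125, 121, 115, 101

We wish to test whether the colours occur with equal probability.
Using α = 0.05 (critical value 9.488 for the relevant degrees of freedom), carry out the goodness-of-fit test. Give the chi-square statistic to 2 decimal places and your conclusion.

Under H₀ each category has probability 1/5, so each expected count is 575/5 = 115.
χ² = (113−115)²/115 + (125−115)²/115 + (121−115)²/115 + (115−115)²/115 + (101−115)²/115
   = 0.035 + 0.870 + 0.313 + 0.000 + 1.704
Sum = 2.92
df = 4. Since 2.92 < 9.488, we do not reject H₀.

2.92; do not reject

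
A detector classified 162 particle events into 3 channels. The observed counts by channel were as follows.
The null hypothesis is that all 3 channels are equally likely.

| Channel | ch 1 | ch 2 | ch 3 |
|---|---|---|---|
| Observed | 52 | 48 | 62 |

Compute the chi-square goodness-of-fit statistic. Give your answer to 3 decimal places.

1.926

Under H₀ each category has probability 1/3, so each expected count is 162/3 = 54.
χ² = (52−54)²/54 + (48−54)²/54 + (62−54)²/54
   = 0.0741 + 0.6667 + 1.1852
Sum = 1.926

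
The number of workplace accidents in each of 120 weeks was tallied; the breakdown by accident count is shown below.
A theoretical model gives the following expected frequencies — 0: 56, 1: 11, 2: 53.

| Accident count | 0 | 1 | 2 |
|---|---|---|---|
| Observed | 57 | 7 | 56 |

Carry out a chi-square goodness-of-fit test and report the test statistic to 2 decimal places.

χ² = (57−56)²/56 + (7−11)²/11 + (56−53)²/53
   = 0.018 + 1.455 + 0.170
Sum = 1.64

1.64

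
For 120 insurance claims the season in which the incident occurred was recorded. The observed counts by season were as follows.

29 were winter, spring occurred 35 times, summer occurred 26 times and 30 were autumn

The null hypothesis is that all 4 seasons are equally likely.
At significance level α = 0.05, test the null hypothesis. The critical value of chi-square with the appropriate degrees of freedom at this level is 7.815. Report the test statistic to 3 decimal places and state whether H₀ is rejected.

1.400; do not reject

Expected count for each of the 4 categories: 120/4 = 30.
χ² = (29−30)²/30 + (35−30)²/30 + (26−30)²/30 + (30−30)²/30
   = 0.0333 + 0.8333 + 0.5333 + 0.0000
Sum = 1.400
df = 3. Since 1.400 < 7.815, we do not reject H₀.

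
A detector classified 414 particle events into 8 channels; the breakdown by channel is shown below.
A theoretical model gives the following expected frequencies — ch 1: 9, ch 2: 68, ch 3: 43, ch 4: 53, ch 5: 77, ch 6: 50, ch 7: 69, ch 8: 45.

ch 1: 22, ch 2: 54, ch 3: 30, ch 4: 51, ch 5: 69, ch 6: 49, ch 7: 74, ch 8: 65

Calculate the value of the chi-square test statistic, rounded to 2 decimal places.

35.77

cat         O        E   (O−E)²/E
ch 1       22        9     18.778
ch 2       54       68      2.882
ch 3       30       43      3.930
ch 4       51       53      0.075
ch 5       69       77      0.831
ch 6       49       50      0.020
ch 7       74       69      0.362
ch 8       65       45      8.889
Sum = 35.77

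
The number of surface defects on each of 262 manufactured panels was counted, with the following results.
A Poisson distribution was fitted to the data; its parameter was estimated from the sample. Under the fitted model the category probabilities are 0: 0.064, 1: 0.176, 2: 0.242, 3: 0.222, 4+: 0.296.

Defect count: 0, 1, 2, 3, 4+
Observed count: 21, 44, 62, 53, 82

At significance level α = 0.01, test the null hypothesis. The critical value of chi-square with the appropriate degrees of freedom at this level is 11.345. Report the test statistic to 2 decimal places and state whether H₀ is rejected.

1.91; do not reject

Expected counts E_i = n·p_i: 262×0.064 = 16.768, 262×0.176 = 46.112, 262×0.242 = 63.404, 262×0.222 = 58.164, 262×0.296 = 77.552.
cat         O        E   (O−E)²/E
0          21   16.768      1.068
1          44   46.112      0.097
2          62   63.404      0.031
3          53   58.164      0.458
4+         82   77.552      0.255
Sum = 1.91
df = 3. Since 1.91 < 11.345, we do not reject H₀.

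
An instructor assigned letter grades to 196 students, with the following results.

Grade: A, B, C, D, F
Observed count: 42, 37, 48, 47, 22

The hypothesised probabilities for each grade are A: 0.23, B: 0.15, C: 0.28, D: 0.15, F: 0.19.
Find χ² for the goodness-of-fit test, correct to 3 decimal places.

Expected counts E_i = n·p_i: 196×0.23 = 45.08, 196×0.15 = 29.4, 196×0.28 = 54.88, 196×0.15 = 29.4, 196×0.19 = 37.24.
χ² = (42−45.08)²/45.08 + (37−29.4)²/29.4 + (48−54.88)²/54.88 + (47−29.4)²/29.4 + (22−37.24)²/37.24
   = 0.2104 + 1.9646 + 0.8625 + 10.5361 + 6.2368
Sum = 19.810

19.810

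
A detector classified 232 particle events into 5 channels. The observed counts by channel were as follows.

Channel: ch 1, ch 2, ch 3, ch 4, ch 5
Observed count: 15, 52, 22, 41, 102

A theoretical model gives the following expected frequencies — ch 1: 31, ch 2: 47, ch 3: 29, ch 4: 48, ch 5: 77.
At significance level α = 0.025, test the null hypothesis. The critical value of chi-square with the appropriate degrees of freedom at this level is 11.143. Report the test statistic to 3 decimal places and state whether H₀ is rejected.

19.617; reject

ch 1: (15 − 31)²/31 = 256/31 = 8.2581
ch 2: (52 − 47)²/47 = 25/47 = 0.5319
ch 3: (22 − 29)²/29 = 49/29 = 1.6897
ch 4: (41 − 48)²/48 = 49/48 = 1.0208
ch 5: (102 − 77)²/77 = 625/77 = 8.1169
Sum = 19.617
df = 4. Since 19.617 > 11.143, we reject H₀.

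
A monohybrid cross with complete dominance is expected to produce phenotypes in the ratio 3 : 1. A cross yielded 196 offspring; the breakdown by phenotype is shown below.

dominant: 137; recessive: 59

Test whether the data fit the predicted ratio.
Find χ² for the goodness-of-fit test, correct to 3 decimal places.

Ratio total = 4. Expected counts: 196×3/4 = 147, 196×1/4 = 49.
cat            O        E   (O−E)²/E
dominant     137      147     0.6803
recessive     59       49     2.0408
Sum = 2.721

2.721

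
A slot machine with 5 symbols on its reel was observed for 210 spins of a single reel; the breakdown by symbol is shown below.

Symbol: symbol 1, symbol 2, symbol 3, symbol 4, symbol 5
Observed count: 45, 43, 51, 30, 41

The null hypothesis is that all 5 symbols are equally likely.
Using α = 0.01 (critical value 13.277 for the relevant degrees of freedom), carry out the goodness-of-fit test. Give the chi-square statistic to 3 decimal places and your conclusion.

Under H₀ each category has probability 1/5, so each expected count is 210/5 = 42.
symbol 1: (45 − 42)²/42 = 9/42 = 0.2143
symbol 2: (43 − 42)²/42 = 1/42 = 0.0238
symbol 3: (51 − 42)²/42 = 81/42 = 1.9286
symbol 4: (30 − 42)²/42 = 144/42 = 3.4286
symbol 5: (41 − 42)²/42 = 1/42 = 0.0238
Sum = 5.619
df = 4. Since 5.619 < 13.277, we do not reject H₀.

5.619; do not reject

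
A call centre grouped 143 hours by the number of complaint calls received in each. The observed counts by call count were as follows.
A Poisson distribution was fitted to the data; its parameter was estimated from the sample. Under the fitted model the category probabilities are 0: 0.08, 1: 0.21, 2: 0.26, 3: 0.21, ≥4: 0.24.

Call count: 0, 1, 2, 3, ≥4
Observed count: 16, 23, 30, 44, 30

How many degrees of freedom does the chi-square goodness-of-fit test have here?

There are k = 5 categories and 1 parameter estimated from the data, so df = 5 − 1 − 1 = 3.

3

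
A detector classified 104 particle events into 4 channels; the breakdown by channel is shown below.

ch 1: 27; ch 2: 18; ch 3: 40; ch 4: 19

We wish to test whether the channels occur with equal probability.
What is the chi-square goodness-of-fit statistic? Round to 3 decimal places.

11.923

Under H₀ each category has probability 1/4, so each expected count is 104/4 = 26.
ch 1: (27 − 26)²/26 = 1/26 = 0.0385
ch 2: (18 − 26)²/26 = 64/26 = 2.4615
ch 3: (40 − 26)²/26 = 196/26 = 7.5385
ch 4: (19 − 26)²/26 = 49/26 = 1.8846
Sum = 11.923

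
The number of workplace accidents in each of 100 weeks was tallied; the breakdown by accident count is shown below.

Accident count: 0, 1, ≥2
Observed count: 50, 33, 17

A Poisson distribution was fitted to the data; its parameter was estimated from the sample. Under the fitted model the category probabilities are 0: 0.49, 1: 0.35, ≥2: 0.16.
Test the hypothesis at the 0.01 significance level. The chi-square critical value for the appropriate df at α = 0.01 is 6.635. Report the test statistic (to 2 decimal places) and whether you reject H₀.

0.20; do not reject

Expected counts E_i = n·p_i: 100×0.49 = 49, 100×0.35 = 35, 100×0.16 = 16.
cat         O        E   (O−E)²/E
0          50       49      0.020
1          33       35      0.114
≥2         17       16      0.063
Sum = 0.20
df = 1. Since 0.20 < 6.635, we do not reject H₀.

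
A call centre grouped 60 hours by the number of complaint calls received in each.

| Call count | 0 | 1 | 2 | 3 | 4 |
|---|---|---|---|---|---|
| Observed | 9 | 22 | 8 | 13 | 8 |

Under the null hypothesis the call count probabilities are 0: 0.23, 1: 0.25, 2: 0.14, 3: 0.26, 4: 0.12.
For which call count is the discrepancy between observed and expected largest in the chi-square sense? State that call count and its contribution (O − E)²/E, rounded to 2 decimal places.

Expected counts E_i = n·p_i: 60×0.23 = 13.8, 60×0.25 = 15, 60×0.14 = 8.4, 60×0.26 = 15.6, 60×0.12 = 7.2.
0: (9 − 13.8)²/13.8 = 23.04/13.8 = 1.670
1: (22 − 15)²/15 = 49/15 = 3.267
2: (8 − 8.4)²/8.4 = 0.16/8.4 = 0.019
3: (13 − 15.6)²/15.6 = 6.76/15.6 = 0.433
4: (8 − 7.2)²/7.2 = 0.64/7.2 = 0.089
The largest term is for 1: 3.27.

1, 3.27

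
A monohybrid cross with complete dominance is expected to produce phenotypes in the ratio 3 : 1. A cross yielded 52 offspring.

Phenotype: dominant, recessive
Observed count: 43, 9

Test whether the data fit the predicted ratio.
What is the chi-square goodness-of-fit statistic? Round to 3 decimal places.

1.641

Ratio total = 4. Expected counts: 52×3/4 = 39, 52×1/4 = 13.
dominant: (43 − 39)²/39 = 16/39 = 0.4103
recessive: (9 − 13)²/13 = 16/13 = 1.2308
Sum = 1.641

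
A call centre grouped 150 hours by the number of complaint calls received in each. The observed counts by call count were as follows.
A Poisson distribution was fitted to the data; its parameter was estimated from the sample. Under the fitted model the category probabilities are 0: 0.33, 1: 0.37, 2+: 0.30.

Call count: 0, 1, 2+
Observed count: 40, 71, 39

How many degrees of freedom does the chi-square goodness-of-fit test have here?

There are k = 3 categories and 1 parameter estimated from the data, so df = 3 − 1 − 1 = 1.

1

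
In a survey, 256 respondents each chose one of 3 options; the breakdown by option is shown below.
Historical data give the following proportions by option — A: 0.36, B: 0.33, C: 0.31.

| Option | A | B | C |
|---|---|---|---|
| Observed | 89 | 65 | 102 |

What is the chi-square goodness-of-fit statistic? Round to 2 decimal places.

11.06

Expected counts E_i = n·p_i: 256×0.36 = 92.16, 256×0.33 = 84.48, 256×0.31 = 79.36.
cat         O        E   (O−E)²/E
A          89    92.16      0.108
B          65    84.48      4.492
C         102    79.36      6.459
Sum = 11.06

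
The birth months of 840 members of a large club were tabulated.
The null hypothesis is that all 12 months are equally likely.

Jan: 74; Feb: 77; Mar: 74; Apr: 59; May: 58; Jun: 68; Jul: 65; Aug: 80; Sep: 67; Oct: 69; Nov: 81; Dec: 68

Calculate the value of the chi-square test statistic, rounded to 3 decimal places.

8.714

Under H₀ each category has probability 1/12, so each expected count is 840/12 = 70.
χ² = (74−70)²/70 + (77−70)²/70 + (74−70)²/70 + (59−70)²/70 + (58−70)²/70 + (68−70)²/70 + (65−70)²/70 + (80−70)²/70 + (67−70)²/70 + (69−70)²/70 + (81−70)²/70 + (68−70)²/70
   = 0.2286 + 0.7000 + 0.2286 + 1.7286 + 2.0571 + 0.0571 + 0.3571 + 1.4286 + 0.1286 + 0.0143 + 1.7286 + 0.0571
Sum = 8.714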